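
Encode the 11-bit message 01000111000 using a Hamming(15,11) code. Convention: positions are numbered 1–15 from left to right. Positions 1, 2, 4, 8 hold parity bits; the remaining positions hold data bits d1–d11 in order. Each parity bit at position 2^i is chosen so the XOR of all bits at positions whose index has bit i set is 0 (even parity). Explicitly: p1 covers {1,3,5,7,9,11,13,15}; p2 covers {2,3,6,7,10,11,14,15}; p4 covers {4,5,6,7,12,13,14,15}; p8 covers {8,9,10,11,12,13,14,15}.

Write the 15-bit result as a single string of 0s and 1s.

Place data at non-parity positions: p1 p2 0 p4 1 0 0 p8 0 1 1 1 0 0 0
p1 (pos 1,3,5,7,9,11,13,15): XOR of data positions = 0⊕1⊕0⊕0⊕1⊕0⊕0 = 0
p2 (pos 2,3,6,7,10,11,14,15): XOR of data positions = 0⊕0⊕0⊕1⊕1⊕0⊕0 = 0
p4 (pos 4,5,6,7,12,13,14,15): XOR of data positions = 1⊕0⊕0⊕1⊕0⊕0⊕0 = 0
p8 (pos 8,9,10,11,12,13,14,15): XOR of data positions = 0⊕1⊕1⊕1⊕0⊕0⊕0 = 1
Codeword: 000010010111000

000010010111000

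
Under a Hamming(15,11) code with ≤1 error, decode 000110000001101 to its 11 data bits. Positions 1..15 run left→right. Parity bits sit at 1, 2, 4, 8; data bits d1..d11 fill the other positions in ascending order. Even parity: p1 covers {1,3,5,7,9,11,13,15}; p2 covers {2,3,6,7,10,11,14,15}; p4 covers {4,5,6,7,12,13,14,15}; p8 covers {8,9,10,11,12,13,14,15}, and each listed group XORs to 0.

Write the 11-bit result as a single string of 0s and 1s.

s1 (pos 1,3,5,7,9,11,13,15): 0⊕0⊕1⊕0⊕0⊕0⊕1⊕1 = 1
s2 (pos 2,3,6,7,10,11,14,15): 0⊕0⊕0⊕0⊕0⊕0⊕0⊕1 = 1
s4 (pos 4,5,6,7,12,13,14,15): 1⊕1⊕0⊕0⊕1⊕1⊕0⊕1 = 1
s8 (pos 8,9,10,11,12,13,14,15): 0⊕0⊕0⊕0⊕1⊕1⊕0⊕1 = 1
Syndrome s8…s1 = 1111 → error at position 15.
Flip position 15: 000110000001101 → 000110000001100
Read data bits from positions 3,5,6,7,9,10,11,12,13,14,15: 01000001100

01000001100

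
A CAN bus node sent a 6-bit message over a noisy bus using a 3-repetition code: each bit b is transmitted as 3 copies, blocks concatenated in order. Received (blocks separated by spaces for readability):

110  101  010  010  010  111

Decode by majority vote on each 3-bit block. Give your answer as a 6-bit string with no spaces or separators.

110001

Block 1 (110): 2 ones → 1
Block 2 (101): 2 ones → 1
Block 3 (010): 1 one → 0
Block 4 (010): 1 one → 0
Block 5 (010): 1 one → 0
Block 6 (111): 3 ones → 1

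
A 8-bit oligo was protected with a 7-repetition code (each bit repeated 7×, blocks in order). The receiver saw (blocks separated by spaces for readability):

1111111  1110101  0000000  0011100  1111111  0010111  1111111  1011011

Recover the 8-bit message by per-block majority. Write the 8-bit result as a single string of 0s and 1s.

11001111

Block 1 (1111111): 7 ones → 1
Block 2 (1110101): 5 ones → 1
Block 3 (0000000): 0 ones → 0
Block 4 (0011100): 3 ones → 0
Block 5 (1111111): 7 ones → 1
Block 6 (0010111): 4 ones → 1
Block 7 (1111111): 7 ones → 1
Block 8 (1011011): 5 ones → 1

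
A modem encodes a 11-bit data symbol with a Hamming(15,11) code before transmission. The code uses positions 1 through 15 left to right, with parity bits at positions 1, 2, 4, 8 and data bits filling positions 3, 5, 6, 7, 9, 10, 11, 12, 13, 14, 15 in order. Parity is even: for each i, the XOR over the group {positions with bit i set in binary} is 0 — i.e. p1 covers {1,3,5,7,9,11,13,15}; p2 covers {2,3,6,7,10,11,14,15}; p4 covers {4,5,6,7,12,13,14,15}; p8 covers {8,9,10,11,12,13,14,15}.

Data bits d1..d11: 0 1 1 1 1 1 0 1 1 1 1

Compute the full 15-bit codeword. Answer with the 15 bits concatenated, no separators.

110111101101111

Place data at non-parity positions: p1 p2 0 p4 1 1 1 p8 1 1 0 1 1 1 1
p1 (pos 1,3,5,7,9,11,13,15): XOR of data positions = 0⊕1⊕1⊕1⊕0⊕1⊕1 = 1
p2 (pos 2,3,6,7,10,11,14,15): XOR of data positions = 0⊕1⊕1⊕1⊕0⊕1⊕1 = 1
p4 (pos 4,5,6,7,12,13,14,15): XOR of data positions = 1⊕1⊕1⊕1⊕1⊕1⊕1 = 1
p8 (pos 8,9,10,11,12,13,14,15): XOR of data positions = 1⊕1⊕0⊕1⊕1⊕1⊕1 = 0
Codeword: 110111101101111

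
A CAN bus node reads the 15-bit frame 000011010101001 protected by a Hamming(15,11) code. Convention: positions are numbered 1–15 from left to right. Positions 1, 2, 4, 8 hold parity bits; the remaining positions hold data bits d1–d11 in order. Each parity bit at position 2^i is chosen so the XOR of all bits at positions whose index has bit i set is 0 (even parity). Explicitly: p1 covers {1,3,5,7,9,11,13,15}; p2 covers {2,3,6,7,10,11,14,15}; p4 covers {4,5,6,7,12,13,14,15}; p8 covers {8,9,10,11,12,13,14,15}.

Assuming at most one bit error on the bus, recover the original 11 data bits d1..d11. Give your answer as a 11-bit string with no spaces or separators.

s1 (pos 1,3,5,7,9,11,13,15): 0⊕0⊕1⊕0⊕0⊕0⊕0⊕1 = 0
s2 (pos 2,3,6,7,10,11,14,15): 0⊕0⊕1⊕0⊕1⊕0⊕0⊕1 = 1
s4 (pos 4,5,6,7,12,13,14,15): 0⊕1⊕1⊕0⊕1⊕0⊕0⊕1 = 0
s8 (pos 8,9,10,11,12,13,14,15): 1⊕0⊕1⊕0⊕1⊕0⊕0⊕1 = 0
Syndrome s8…s1 = 0010 → error at position 2.
Flip position 2: 000011010101001 → 010011010101001
Read data bits from positions 3,5,6,7,9,10,11,12,13,14,15: 01100101001

01100101001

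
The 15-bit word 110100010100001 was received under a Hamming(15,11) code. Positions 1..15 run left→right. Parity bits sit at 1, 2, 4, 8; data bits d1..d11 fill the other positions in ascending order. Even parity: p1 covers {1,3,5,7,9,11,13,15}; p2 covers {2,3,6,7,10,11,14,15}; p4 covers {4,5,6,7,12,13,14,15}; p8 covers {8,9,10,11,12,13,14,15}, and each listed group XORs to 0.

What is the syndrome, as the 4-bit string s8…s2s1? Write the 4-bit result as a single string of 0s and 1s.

s1 (pos 1,3,5,7,9,11,13,15): 1⊕0⊕0⊕0⊕0⊕0⊕0⊕1 = 0
s2 (pos 2,3,6,7,10,11,14,15): 1⊕0⊕0⊕0⊕1⊕0⊕0⊕1 = 1
s4 (pos 4,5,6,7,12,13,14,15): 1⊕0⊕0⊕0⊕0⊕0⊕0⊕1 = 0
s8 (pos 8,9,10,11,12,13,14,15): 1⊕0⊕1⊕0⊕0⊕0⊕0⊕1 = 1
Syndrome s8…s1 = 1010 → error at position 10.

1010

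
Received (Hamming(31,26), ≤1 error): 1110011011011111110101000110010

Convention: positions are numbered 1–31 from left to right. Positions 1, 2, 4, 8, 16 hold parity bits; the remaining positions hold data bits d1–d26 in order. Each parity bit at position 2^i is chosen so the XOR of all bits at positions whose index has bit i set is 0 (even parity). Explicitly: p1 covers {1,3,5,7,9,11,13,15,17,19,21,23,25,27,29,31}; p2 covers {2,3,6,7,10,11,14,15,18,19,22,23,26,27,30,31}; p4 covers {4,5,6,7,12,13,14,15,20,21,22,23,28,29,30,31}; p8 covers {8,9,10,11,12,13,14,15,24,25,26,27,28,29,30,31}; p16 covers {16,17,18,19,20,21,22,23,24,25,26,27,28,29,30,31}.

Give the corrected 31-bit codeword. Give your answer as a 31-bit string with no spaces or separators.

1110011011001111110101000110010

s1 (pos 1,3,5,7,9,11,13,15,17,19,21,23,25,27,29,31): 1⊕1⊕0⊕1⊕1⊕0⊕1⊕1⊕1⊕0⊕0⊕0⊕0⊕1⊕0⊕0 = 0
s2 (pos 2,3,6,7,10,11,14,15,18,19,22,23,26,27,30,31): 1⊕1⊕1⊕1⊕1⊕0⊕1⊕1⊕1⊕0⊕1⊕0⊕1⊕1⊕1⊕0 = 0
s4 (pos 4,5,6,7,12,13,14,15,20,21,22,23,28,29,30,31): 0⊕0⊕1⊕1⊕1⊕1⊕1⊕1⊕1⊕0⊕1⊕0⊕0⊕0⊕1⊕0 = 1
s8 (pos 8,9,10,11,12,13,14,15,24,25,26,27,28,29,30,31): 0⊕1⊕1⊕0⊕1⊕1⊕1⊕1⊕0⊕0⊕1⊕1⊕0⊕0⊕1⊕0 = 1
s16 (pos 16,17,18,19,20,21,22,23,24,25,26,27,28,29,30,31): 1⊕1⊕1⊕0⊕1⊕0⊕1⊕0⊕0⊕0⊕1⊕1⊕0⊕0⊕1⊕0 = 0
Syndrome s16…s1 = 01100 → error at position 12.
Flip position 12: 1110011011011111110101000110010 → 1110011011001111110101000110010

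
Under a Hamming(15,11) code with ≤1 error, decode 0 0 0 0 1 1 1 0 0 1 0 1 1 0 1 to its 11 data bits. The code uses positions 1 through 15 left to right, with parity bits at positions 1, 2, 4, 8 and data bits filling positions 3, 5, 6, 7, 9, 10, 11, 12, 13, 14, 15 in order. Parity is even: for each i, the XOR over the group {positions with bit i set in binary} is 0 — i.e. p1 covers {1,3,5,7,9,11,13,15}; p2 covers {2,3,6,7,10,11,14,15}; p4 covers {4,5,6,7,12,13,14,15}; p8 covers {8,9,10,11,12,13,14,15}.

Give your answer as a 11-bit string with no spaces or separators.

01110101101

s1 (pos 1,3,5,7,9,11,13,15): 0⊕0⊕1⊕1⊕0⊕0⊕1⊕1 = 0
s2 (pos 2,3,6,7,10,11,14,15): 0⊕0⊕1⊕1⊕1⊕0⊕0⊕1 = 0
s4 (pos 4,5,6,7,12,13,14,15): 0⊕1⊕1⊕1⊕1⊕1⊕0⊕1 = 0
s8 (pos 8,9,10,11,12,13,14,15): 0⊕0⊕1⊕0⊕1⊕1⊕0⊕1 = 0
Syndrome s8…s1 = 0000 → no error.
Read data bits from positions 3,5,6,7,9,10,11,12,13,14,15: 01110101101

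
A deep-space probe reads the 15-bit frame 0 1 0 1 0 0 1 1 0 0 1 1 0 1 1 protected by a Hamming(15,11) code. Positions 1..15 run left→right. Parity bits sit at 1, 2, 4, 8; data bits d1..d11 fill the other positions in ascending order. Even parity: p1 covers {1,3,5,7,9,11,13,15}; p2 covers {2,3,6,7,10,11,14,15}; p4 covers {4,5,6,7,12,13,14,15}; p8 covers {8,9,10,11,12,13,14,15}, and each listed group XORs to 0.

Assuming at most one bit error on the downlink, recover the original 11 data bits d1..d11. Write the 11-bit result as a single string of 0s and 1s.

s1 (pos 1,3,5,7,9,11,13,15): 0⊕0⊕0⊕1⊕0⊕1⊕0⊕1 = 1
s2 (pos 2,3,6,7,10,11,14,15): 1⊕0⊕0⊕1⊕0⊕1⊕1⊕1 = 1
s4 (pos 4,5,6,7,12,13,14,15): 1⊕0⊕0⊕1⊕1⊕0⊕1⊕1 = 1
s8 (pos 8,9,10,11,12,13,14,15): 1⊕0⊕0⊕1⊕1⊕0⊕1⊕1 = 1
Syndrome s8…s1 = 1111 → error at position 15.
Flip position 15: 010100110011011 → 010100110011010
Read data bits from positions 3,5,6,7,9,10,11,12,13,14,15: 00010011010

00010011010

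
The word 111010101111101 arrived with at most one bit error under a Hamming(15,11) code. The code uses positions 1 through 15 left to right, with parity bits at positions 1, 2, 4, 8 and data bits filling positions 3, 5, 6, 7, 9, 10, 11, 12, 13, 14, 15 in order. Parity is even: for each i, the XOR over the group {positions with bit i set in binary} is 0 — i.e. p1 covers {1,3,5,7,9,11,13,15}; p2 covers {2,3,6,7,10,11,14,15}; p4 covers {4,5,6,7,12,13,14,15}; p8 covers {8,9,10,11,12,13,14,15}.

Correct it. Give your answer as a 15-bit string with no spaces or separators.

s1 (pos 1,3,5,7,9,11,13,15): 1⊕1⊕1⊕1⊕1⊕1⊕1⊕1 = 0
s2 (pos 2,3,6,7,10,11,14,15): 1⊕1⊕0⊕1⊕1⊕1⊕0⊕1 = 0
s4 (pos 4,5,6,7,12,13,14,15): 0⊕1⊕0⊕1⊕1⊕1⊕0⊕1 = 1
s8 (pos 8,9,10,11,12,13,14,15): 0⊕1⊕1⊕1⊕1⊕1⊕0⊕1 = 0
Syndrome s8…s1 = 0100 → error at position 4.
Flip position 4: 111010101111101 → 111110101111101

111110101111101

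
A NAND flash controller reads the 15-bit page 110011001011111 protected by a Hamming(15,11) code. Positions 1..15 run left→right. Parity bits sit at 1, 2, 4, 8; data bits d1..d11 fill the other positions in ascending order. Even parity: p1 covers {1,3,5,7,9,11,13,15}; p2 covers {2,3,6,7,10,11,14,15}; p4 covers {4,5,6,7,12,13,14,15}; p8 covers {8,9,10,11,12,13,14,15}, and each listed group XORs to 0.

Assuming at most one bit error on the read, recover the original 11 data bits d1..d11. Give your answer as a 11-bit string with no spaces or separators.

s1 (pos 1,3,5,7,9,11,13,15): 1⊕0⊕1⊕0⊕1⊕1⊕1⊕1 = 0
s2 (pos 2,3,6,7,10,11,14,15): 1⊕0⊕1⊕0⊕0⊕1⊕1⊕1 = 1
s4 (pos 4,5,6,7,12,13,14,15): 0⊕1⊕1⊕0⊕1⊕1⊕1⊕1 = 0
s8 (pos 8,9,10,11,12,13,14,15): 0⊕1⊕0⊕1⊕1⊕1⊕1⊕1 = 0
Syndrome s8…s1 = 0010 → error at position 2.
Flip position 2: 110011001011111 → 100011001011111
Read data bits from positions 3,5,6,7,9,10,11,12,13,14,15: 01101011111

01101011111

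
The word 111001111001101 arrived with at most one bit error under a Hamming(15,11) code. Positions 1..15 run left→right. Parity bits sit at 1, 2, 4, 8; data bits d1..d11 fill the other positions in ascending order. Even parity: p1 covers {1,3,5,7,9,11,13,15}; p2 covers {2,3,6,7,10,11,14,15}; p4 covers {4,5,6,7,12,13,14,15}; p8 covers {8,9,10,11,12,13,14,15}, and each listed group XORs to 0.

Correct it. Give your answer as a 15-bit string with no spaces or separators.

s1 (pos 1,3,5,7,9,11,13,15): 1⊕1⊕0⊕1⊕1⊕0⊕1⊕1 = 0
s2 (pos 2,3,6,7,10,11,14,15): 1⊕1⊕1⊕1⊕0⊕0⊕0⊕1 = 1
s4 (pos 4,5,6,7,12,13,14,15): 0⊕0⊕1⊕1⊕1⊕1⊕0⊕1 = 1
s8 (pos 8,9,10,11,12,13,14,15): 1⊕1⊕0⊕0⊕1⊕1⊕0⊕1 = 1
Syndrome s8…s1 = 1110 → error at position 14.
Flip position 14: 111001111001101 → 111001111001111

111001111001111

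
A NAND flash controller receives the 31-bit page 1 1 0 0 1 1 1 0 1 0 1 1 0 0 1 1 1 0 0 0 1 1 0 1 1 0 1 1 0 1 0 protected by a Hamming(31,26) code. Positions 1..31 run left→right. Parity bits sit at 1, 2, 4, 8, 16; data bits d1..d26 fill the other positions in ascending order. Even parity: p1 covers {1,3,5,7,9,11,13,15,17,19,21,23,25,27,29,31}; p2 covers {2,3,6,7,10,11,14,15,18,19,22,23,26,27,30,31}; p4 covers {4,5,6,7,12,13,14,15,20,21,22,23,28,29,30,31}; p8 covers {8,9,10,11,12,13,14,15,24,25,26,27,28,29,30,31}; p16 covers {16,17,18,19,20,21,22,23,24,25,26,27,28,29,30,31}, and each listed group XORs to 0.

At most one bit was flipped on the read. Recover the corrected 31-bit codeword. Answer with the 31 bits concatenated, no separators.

1100111010110011100011011010010

s1 (pos 1,3,5,7,9,11,13,15,17,19,21,23,25,27,29,31): 1⊕0⊕1⊕1⊕1⊕1⊕0⊕1⊕1⊕0⊕1⊕0⊕1⊕1⊕0⊕0 = 0
s2 (pos 2,3,6,7,10,11,14,15,18,19,22,23,26,27,30,31): 1⊕0⊕1⊕1⊕0⊕1⊕0⊕1⊕0⊕0⊕1⊕0⊕0⊕1⊕1⊕0 = 0
s4 (pos 4,5,6,7,12,13,14,15,20,21,22,23,28,29,30,31): 0⊕1⊕1⊕1⊕1⊕0⊕0⊕1⊕0⊕1⊕1⊕0⊕1⊕0⊕1⊕0 = 1
s8 (pos 8,9,10,11,12,13,14,15,24,25,26,27,28,29,30,31): 0⊕1⊕0⊕1⊕1⊕0⊕0⊕1⊕1⊕1⊕0⊕1⊕1⊕0⊕1⊕0 = 1
s16 (pos 16,17,18,19,20,21,22,23,24,25,26,27,28,29,30,31): 1⊕1⊕0⊕0⊕0⊕1⊕1⊕0⊕1⊕1⊕0⊕1⊕1⊕0⊕1⊕0 = 1
Syndrome s16…s1 = 11100 → error at position 28.
Flip position 28: 1100111010110011100011011011010 → 1100111010110011100011011010010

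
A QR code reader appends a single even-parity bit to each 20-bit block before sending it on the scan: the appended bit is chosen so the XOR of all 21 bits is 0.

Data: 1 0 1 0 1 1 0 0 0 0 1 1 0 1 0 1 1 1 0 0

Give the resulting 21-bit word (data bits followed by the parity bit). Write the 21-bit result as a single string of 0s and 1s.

101011000011010111000

XOR of the 20 data bits: 1⊕0⊕1⊕0⊕1⊕1⊕0⊕0⊕0⊕0⊕1⊕1⊕0⊕1⊕0⊕1⊕1⊕1⊕0⊕0 = 0
Parity bit = 0 (so all 21 bits XOR to 0).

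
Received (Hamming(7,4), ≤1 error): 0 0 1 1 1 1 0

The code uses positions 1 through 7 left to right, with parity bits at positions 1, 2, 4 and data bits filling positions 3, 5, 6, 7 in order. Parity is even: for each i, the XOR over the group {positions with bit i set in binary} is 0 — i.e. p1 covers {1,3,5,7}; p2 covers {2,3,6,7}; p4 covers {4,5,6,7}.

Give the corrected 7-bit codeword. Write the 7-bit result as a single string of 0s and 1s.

s1 (pos 1,3,5,7): 0⊕1⊕1⊕0 = 0
s2 (pos 2,3,6,7): 0⊕1⊕1⊕0 = 0
s4 (pos 4,5,6,7): 1⊕1⊕1⊕0 = 1
Syndrome s4…s1 = 100 → error at position 4.
Flip position 4: 0011110 → 0010110

0010110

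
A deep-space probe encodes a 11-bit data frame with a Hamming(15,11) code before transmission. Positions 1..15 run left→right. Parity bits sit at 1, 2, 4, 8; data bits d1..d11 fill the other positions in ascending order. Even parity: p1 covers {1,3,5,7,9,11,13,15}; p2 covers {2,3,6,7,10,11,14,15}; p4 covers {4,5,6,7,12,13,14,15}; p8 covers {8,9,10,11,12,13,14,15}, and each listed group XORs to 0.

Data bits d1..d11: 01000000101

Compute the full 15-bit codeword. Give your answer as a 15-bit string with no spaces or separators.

110110000000101

Place data at non-parity positions: p1 p2 0 p4 1 0 0 p8 0 0 0 0 1 0 1
p1 (pos 1,3,5,7,9,11,13,15): XOR of data positions = 0⊕1⊕0⊕0⊕0⊕1⊕1 = 1
p2 (pos 2,3,6,7,10,11,14,15): XOR of data positions = 0⊕0⊕0⊕0⊕0⊕0⊕1 = 1
p4 (pos 4,5,6,7,12,13,14,15): XOR of data positions = 1⊕0⊕0⊕0⊕1⊕0⊕1 = 1
p8 (pos 8,9,10,11,12,13,14,15): XOR of data positions = 0⊕0⊕0⊕0⊕1⊕0⊕1 = 0
Codeword: 110110000000101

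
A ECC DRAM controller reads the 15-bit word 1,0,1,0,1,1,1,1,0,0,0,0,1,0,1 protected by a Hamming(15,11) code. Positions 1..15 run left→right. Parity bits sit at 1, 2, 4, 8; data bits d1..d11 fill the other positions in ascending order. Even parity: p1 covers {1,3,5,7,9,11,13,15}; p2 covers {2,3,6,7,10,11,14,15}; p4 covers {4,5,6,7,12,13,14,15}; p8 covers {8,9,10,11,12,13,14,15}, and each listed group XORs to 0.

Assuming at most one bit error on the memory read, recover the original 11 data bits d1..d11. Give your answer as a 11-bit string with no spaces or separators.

s1 (pos 1,3,5,7,9,11,13,15): 1⊕1⊕1⊕1⊕0⊕0⊕1⊕1 = 0
s2 (pos 2,3,6,7,10,11,14,15): 0⊕1⊕1⊕1⊕0⊕0⊕0⊕1 = 0
s4 (pos 4,5,6,7,12,13,14,15): 0⊕1⊕1⊕1⊕0⊕1⊕0⊕1 = 1
s8 (pos 8,9,10,11,12,13,14,15): 1⊕0⊕0⊕0⊕0⊕1⊕0⊕1 = 1
Syndrome s8…s1 = 1100 → error at position 12.
Flip position 12: 101011110000101 → 101011110001101
Read data bits from positions 3,5,6,7,9,10,11,12,13,14,15: 11110001101

11110001101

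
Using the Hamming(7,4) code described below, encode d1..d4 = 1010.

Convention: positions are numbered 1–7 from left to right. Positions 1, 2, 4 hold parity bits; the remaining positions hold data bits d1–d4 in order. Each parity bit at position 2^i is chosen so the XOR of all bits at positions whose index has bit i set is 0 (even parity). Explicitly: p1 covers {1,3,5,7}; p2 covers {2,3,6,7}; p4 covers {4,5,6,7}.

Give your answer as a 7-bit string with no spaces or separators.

1011010

Place data at non-parity positions: p1 p2 1 p4 0 1 0
p1 (pos 1,3,5,7): XOR of data positions = 1⊕0⊕0 = 1
p2 (pos 2,3,6,7): XOR of data positions = 1⊕1⊕0 = 0
p4 (pos 4,5,6,7): XOR of data positions = 0⊕1⊕0 = 1
Codeword: 1011010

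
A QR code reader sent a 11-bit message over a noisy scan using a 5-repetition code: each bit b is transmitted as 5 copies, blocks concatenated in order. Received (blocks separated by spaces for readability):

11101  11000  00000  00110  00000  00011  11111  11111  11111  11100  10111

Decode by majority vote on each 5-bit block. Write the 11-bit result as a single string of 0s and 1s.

10000011111

Block 1 (11101): 4 ones → 1
Block 2 (11000): 2 ones → 0
Block 3 (00000): 0 ones → 0
Block 4 (00110): 2 ones → 0
Block 5 (00000): 0 ones → 0
Block 6 (00011): 2 ones → 0
Block 7 (11111): 5 ones → 1
Block 8 (11111): 5 ones → 1
Block 9 (11111): 5 ones → 1
Block 10 (11100): 3 ones → 1
Block 11 (10111): 4 ones → 1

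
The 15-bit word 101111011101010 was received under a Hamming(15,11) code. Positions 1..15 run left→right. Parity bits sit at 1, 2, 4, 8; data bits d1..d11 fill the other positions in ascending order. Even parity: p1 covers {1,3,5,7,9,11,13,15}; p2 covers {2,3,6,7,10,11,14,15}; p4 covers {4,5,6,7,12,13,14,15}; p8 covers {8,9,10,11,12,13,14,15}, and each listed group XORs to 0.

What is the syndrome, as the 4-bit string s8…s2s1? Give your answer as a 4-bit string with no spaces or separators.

1100

s1 (pos 1,3,5,7,9,11,13,15): 1⊕1⊕1⊕0⊕1⊕0⊕0⊕0 = 0
s2 (pos 2,3,6,7,10,11,14,15): 0⊕1⊕1⊕0⊕1⊕0⊕1⊕0 = 0
s4 (pos 4,5,6,7,12,13,14,15): 1⊕1⊕1⊕0⊕1⊕0⊕1⊕0 = 1
s8 (pos 8,9,10,11,12,13,14,15): 1⊕1⊕1⊕0⊕1⊕0⊕1⊕0 = 1
Syndrome s8…s1 = 1100 → error at position 12.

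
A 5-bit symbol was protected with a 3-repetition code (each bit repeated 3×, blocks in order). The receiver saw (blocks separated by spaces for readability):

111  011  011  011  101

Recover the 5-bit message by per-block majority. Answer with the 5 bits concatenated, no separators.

Block 1 (111): 3 ones → 1
Block 2 (011): 2 ones → 1
Block 3 (011): 2 ones → 1
Block 4 (011): 2 ones → 1
Block 5 (101): 2 ones → 1

11111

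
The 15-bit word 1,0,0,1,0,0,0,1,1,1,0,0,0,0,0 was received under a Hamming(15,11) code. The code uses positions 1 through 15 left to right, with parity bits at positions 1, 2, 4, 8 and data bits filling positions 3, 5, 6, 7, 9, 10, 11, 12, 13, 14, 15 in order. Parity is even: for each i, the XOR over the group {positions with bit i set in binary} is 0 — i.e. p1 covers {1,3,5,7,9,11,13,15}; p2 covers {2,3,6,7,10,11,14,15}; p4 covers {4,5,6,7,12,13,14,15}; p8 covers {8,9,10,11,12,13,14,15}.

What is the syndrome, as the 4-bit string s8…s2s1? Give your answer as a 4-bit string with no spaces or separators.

s1 (pos 1,3,5,7,9,11,13,15): 1⊕0⊕0⊕0⊕1⊕0⊕0⊕0 = 0
s2 (pos 2,3,6,7,10,11,14,15): 0⊕0⊕0⊕0⊕1⊕0⊕0⊕0 = 1
s4 (pos 4,5,6,7,12,13,14,15): 1⊕0⊕0⊕0⊕0⊕0⊕0⊕0 = 1
s8 (pos 8,9,10,11,12,13,14,15): 1⊕1⊕1⊕0⊕0⊕0⊕0⊕0 = 1
Syndrome s8…s1 = 1110 → error at position 14.

1110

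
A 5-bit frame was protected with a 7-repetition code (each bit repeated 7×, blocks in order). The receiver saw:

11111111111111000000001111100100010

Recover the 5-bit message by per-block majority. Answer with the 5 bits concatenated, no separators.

Block 1 (1111111): 7 ones → 1
Block 2 (1111111): 7 ones → 1
Block 3 (0000000): 0 ones → 0
Block 4 (0111110): 5 ones → 1
Block 5 (0100010): 2 ones → 0

11010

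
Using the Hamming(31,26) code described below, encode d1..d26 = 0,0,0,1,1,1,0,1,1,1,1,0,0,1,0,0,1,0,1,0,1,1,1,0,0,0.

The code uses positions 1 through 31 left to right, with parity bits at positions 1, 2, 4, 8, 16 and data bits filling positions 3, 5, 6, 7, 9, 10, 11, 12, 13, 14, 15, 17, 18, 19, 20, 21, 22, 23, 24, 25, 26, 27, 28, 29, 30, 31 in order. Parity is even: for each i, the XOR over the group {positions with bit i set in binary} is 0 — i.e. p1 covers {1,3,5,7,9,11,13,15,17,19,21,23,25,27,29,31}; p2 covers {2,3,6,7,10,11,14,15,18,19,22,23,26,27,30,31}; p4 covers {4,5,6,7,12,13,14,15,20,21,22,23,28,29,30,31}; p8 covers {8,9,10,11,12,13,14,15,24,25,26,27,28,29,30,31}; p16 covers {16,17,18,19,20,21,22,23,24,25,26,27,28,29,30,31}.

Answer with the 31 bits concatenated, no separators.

Place data at non-parity positions: p1 p2 0 p4 0 0 1 p8 1 1 0 1 1 1 1 p16 0 0 1 0 0 1 0 1 0 1 1 1 0 0 0
p1 (pos 1,3,5,7,9,11,13,15,17,19,21,23,25,27,29,31): XOR of data positions = 0⊕0⊕1⊕1⊕0⊕1⊕1⊕0⊕1⊕0⊕0⊕0⊕1⊕0⊕0 = 0
p2 (pos 2,3,6,7,10,11,14,15,18,19,22,23,26,27,30,31): XOR of data positions = 0⊕0⊕1⊕1⊕0⊕1⊕1⊕0⊕1⊕1⊕0⊕1⊕1⊕0⊕0 = 0
p4 (pos 4,5,6,7,12,13,14,15,20,21,22,23,28,29,30,31): XOR of data positions = 0⊕0⊕1⊕1⊕1⊕1⊕1⊕0⊕0⊕1⊕0⊕1⊕0⊕0⊕0 = 1
p8 (pos 8,9,10,11,12,13,14,15,24,25,26,27,28,29,30,31): XOR of data positions = 1⊕1⊕0⊕1⊕1⊕1⊕1⊕1⊕0⊕1⊕1⊕1⊕0⊕0⊕0 = 0
p16 (pos 16,17,18,19,20,21,22,23,24,25,26,27,28,29,30,31): XOR of data positions = 0⊕0⊕1⊕0⊕0⊕1⊕0⊕1⊕0⊕1⊕1⊕1⊕0⊕0⊕0 = 0
Codeword: 0001001011011110001001010111000

0001001011011110001001010111000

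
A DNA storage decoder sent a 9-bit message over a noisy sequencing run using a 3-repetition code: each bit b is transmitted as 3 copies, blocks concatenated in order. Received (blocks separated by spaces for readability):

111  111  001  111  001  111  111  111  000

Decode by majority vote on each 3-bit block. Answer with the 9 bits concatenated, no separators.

110101110

Block 1 (111): 3 ones → 1
Block 2 (111): 3 ones → 1
Block 3 (001): 1 one → 0
Block 4 (111): 3 ones → 1
Block 5 (001): 1 one → 0
Block 6 (111): 3 ones → 1
Block 7 (111): 3 ones → 1
Block 8 (111): 3 ones → 1
Block 9 (000): 0 ones → 0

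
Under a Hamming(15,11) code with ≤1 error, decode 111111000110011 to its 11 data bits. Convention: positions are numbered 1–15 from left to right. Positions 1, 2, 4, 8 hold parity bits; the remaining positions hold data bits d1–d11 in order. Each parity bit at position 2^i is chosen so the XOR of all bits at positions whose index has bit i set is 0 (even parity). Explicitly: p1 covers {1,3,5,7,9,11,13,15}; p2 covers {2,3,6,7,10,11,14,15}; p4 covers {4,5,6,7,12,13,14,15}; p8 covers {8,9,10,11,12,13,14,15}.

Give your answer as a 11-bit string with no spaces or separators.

s1 (pos 1,3,5,7,9,11,13,15): 1⊕1⊕1⊕0⊕0⊕1⊕0⊕1 = 1
s2 (pos 2,3,6,7,10,11,14,15): 1⊕1⊕1⊕0⊕1⊕1⊕1⊕1 = 1
s4 (pos 4,5,6,7,12,13,14,15): 1⊕1⊕1⊕0⊕0⊕0⊕1⊕1 = 1
s8 (pos 8,9,10,11,12,13,14,15): 0⊕0⊕1⊕1⊕0⊕0⊕1⊕1 = 0
Syndrome s8…s1 = 0111 → error at position 7.
Flip position 7: 111111000110011 → 111111100110011
Read data bits from positions 3,5,6,7,9,10,11,12,13,14,15: 11110110011

11110110011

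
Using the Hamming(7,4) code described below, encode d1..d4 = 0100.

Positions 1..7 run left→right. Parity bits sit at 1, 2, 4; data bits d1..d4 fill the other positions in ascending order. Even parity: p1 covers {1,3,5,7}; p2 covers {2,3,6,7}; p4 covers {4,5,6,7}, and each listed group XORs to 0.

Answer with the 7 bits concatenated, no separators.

Place data at non-parity positions: p1 p2 0 p4 1 0 0
p1 (pos 1,3,5,7): XOR of data positions = 0⊕1⊕0 = 1
p2 (pos 2,3,6,7): XOR of data positions = 0⊕0⊕0 = 0
p4 (pos 4,5,6,7): XOR of data positions = 1⊕0⊕0 = 1
Codeword: 1001100

1001100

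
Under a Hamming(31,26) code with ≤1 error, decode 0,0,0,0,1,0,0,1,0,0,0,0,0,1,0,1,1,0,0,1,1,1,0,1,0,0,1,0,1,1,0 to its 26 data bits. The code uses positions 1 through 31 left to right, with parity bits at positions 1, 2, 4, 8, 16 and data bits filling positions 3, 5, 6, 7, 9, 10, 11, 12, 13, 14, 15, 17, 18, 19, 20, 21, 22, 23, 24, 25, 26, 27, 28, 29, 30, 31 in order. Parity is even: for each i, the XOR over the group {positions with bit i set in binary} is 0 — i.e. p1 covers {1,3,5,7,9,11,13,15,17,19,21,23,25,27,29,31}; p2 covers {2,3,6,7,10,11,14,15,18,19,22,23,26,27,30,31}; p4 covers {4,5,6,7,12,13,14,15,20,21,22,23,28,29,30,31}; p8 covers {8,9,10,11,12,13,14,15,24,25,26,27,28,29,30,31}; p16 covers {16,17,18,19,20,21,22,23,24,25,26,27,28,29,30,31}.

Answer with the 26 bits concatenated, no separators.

s1 (pos 1,3,5,7,9,11,13,15,17,19,21,23,25,27,29,31): 0⊕0⊕1⊕0⊕0⊕0⊕0⊕0⊕1⊕0⊕1⊕0⊕0⊕1⊕1⊕0 = 1
s2 (pos 2,3,6,7,10,11,14,15,18,19,22,23,26,27,30,31): 0⊕0⊕0⊕0⊕0⊕0⊕1⊕0⊕0⊕0⊕1⊕0⊕0⊕1⊕1⊕0 = 0
s4 (pos 4,5,6,7,12,13,14,15,20,21,22,23,28,29,30,31): 0⊕1⊕0⊕0⊕0⊕0⊕1⊕0⊕1⊕1⊕1⊕0⊕0⊕1⊕1⊕0 = 1
s8 (pos 8,9,10,11,12,13,14,15,24,25,26,27,28,29,30,31): 1⊕0⊕0⊕0⊕0⊕0⊕1⊕0⊕1⊕0⊕0⊕1⊕0⊕1⊕1⊕0 = 0
s16 (pos 16,17,18,19,20,21,22,23,24,25,26,27,28,29,30,31): 1⊕1⊕0⊕0⊕1⊕1⊕1⊕0⊕1⊕0⊕0⊕1⊕0⊕1⊕1⊕0 = 1
Syndrome s16…s1 = 10101 → error at position 21.
Flip position 21: 0000100100000101100111010010110 → 0000100100000101100101010010110
Read data bits from positions 3,5,6,7,9,10,11,12,13,14,15,17,18,19,20,21,22,23,24,25,26,27,28,29,30,31: 01000000010100101010010110

01000000010100101010010110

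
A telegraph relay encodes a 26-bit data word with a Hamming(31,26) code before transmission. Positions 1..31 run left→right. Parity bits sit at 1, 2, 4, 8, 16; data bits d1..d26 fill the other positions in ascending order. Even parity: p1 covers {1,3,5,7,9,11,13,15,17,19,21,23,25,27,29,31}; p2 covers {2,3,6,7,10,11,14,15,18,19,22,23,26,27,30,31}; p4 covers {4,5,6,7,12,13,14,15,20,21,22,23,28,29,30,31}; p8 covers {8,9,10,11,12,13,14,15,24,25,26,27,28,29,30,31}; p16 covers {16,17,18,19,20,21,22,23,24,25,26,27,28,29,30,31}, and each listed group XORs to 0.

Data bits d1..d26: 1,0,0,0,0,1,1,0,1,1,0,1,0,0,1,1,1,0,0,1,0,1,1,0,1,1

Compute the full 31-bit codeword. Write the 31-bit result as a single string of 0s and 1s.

Place data at non-parity positions: p1 p2 1 p4 0 0 0 p8 0 1 1 0 1 1 0 p16 1 0 0 1 1 1 0 0 1 0 1 1 0 1 1
p1 (pos 1,3,5,7,9,11,13,15,17,19,21,23,25,27,29,31): XOR of data positions = 1⊕0⊕0⊕0⊕1⊕1⊕0⊕1⊕0⊕1⊕0⊕1⊕1⊕0⊕1 = 0
p2 (pos 2,3,6,7,10,11,14,15,18,19,22,23,26,27,30,31): XOR of data positions = 1⊕0⊕0⊕1⊕1⊕1⊕0⊕0⊕0⊕1⊕0⊕0⊕1⊕1⊕1 = 0
p4 (pos 4,5,6,7,12,13,14,15,20,21,22,23,28,29,30,31): XOR of data positions = 0⊕0⊕0⊕0⊕1⊕1⊕0⊕1⊕1⊕1⊕0⊕1⊕0⊕1⊕1 = 0
p8 (pos 8,9,10,11,12,13,14,15,24,25,26,27,28,29,30,31): XOR of data positions = 0⊕1⊕1⊕0⊕1⊕1⊕0⊕0⊕1⊕0⊕1⊕1⊕0⊕1⊕1 = 1
p16 (pos 16,17,18,19,20,21,22,23,24,25,26,27,28,29,30,31): XOR of data positions = 1⊕0⊕0⊕1⊕1⊕1⊕0⊕0⊕1⊕0⊕1⊕1⊕0⊕1⊕1 = 1
Codeword: 0010000101101101100111001011011

0010000101101101100111001011011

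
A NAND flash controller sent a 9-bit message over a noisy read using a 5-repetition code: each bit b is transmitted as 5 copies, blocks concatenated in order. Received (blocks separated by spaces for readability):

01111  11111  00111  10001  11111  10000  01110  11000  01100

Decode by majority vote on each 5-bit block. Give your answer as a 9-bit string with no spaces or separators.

111010100

Block 1 (01111): 4 ones → 1
Block 2 (11111): 5 ones → 1
Block 3 (00111): 3 ones → 1
Block 4 (10001): 2 ones → 0
Block 5 (11111): 5 ones → 1
Block 6 (10000): 1 one → 0
Block 7 (01110): 3 ones → 1
Block 8 (11000): 2 ones → 0
Block 9 (01100): 2 ones → 0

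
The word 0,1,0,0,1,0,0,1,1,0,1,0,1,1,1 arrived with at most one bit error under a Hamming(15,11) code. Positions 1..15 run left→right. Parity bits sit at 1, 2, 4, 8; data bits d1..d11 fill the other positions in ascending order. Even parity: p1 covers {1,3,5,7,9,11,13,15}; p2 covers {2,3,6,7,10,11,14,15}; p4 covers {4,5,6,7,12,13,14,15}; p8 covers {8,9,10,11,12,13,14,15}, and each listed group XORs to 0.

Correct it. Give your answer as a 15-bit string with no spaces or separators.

110010011010111

s1 (pos 1,3,5,7,9,11,13,15): 0⊕0⊕1⊕0⊕1⊕1⊕1⊕1 = 1
s2 (pos 2,3,6,7,10,11,14,15): 1⊕0⊕0⊕0⊕0⊕1⊕1⊕1 = 0
s4 (pos 4,5,6,7,12,13,14,15): 0⊕1⊕0⊕0⊕0⊕1⊕1⊕1 = 0
s8 (pos 8,9,10,11,12,13,14,15): 1⊕1⊕0⊕1⊕0⊕1⊕1⊕1 = 0
Syndrome s8…s1 = 0001 → error at position 1.
Flip position 1: 010010011010111 → 110010011010111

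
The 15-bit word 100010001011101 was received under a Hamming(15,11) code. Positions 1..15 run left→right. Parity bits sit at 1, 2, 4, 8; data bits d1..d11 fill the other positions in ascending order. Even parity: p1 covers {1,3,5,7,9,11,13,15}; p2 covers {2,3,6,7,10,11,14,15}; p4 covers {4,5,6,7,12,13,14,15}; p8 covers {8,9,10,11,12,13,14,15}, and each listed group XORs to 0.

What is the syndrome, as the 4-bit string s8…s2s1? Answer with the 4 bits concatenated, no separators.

1000

s1 (pos 1,3,5,7,9,11,13,15): 1⊕0⊕1⊕0⊕1⊕1⊕1⊕1 = 0
s2 (pos 2,3,6,7,10,11,14,15): 0⊕0⊕0⊕0⊕0⊕1⊕0⊕1 = 0
s4 (pos 4,5,6,7,12,13,14,15): 0⊕1⊕0⊕0⊕1⊕1⊕0⊕1 = 0
s8 (pos 8,9,10,11,12,13,14,15): 0⊕1⊕0⊕1⊕1⊕1⊕0⊕1 = 1
Syndrome s8…s1 = 1000 → error at position 8.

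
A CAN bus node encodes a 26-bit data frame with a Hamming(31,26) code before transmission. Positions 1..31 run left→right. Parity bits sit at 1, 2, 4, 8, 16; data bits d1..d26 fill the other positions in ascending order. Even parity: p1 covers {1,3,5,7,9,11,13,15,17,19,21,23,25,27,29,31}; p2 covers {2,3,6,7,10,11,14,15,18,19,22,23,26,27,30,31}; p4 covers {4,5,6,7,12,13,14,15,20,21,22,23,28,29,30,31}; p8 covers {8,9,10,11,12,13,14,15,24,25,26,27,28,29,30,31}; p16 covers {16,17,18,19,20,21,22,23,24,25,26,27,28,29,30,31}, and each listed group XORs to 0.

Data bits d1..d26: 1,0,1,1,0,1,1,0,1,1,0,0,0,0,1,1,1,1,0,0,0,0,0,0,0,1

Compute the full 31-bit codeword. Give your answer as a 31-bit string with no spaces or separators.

Place data at non-parity positions: p1 p2 1 p4 0 1 1 p8 0 1 1 0 1 1 0 p16 0 0 0 1 1 1 1 0 0 0 0 0 0 0 1
p1 (pos 1,3,5,7,9,11,13,15,17,19,21,23,25,27,29,31): XOR of data positions = 1⊕0⊕1⊕0⊕1⊕1⊕0⊕0⊕0⊕1⊕1⊕0⊕0⊕0⊕1 = 1
p2 (pos 2,3,6,7,10,11,14,15,18,19,22,23,26,27,30,31): XOR of data positions = 1⊕1⊕1⊕1⊕1⊕1⊕0⊕0⊕0⊕1⊕1⊕0⊕0⊕0⊕1 = 1
p4 (pos 4,5,6,7,12,13,14,15,20,21,22,23,28,29,30,31): XOR of data positions = 0⊕1⊕1⊕0⊕1⊕1⊕0⊕1⊕1⊕1⊕1⊕0⊕0⊕0⊕1 = 1
p8 (pos 8,9,10,11,12,13,14,15,24,25,26,27,28,29,30,31): XOR of data positions = 0⊕1⊕1⊕0⊕1⊕1⊕0⊕0⊕0⊕0⊕0⊕0⊕0⊕0⊕1 = 1
p16 (pos 16,17,18,19,20,21,22,23,24,25,26,27,28,29,30,31): XOR of data positions = 0⊕0⊕0⊕1⊕1⊕1⊕1⊕0⊕0⊕0⊕0⊕0⊕0⊕0⊕1 = 1
Codeword: 1111011101101101000111100000001

1111011101101101000111100000001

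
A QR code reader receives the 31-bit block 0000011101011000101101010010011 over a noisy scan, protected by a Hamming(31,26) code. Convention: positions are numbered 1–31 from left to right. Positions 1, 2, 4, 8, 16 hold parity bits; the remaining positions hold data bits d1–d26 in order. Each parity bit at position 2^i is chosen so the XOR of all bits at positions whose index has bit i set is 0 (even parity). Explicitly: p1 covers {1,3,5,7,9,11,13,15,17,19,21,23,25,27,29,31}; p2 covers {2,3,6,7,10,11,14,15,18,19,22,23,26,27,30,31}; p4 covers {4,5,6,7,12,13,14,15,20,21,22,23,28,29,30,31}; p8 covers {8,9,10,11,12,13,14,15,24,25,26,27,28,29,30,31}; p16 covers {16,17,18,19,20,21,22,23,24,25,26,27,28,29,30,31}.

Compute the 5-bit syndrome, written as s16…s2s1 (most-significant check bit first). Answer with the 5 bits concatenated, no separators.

00000

s1 (pos 1,3,5,7,9,11,13,15,17,19,21,23,25,27,29,31): 0⊕0⊕0⊕1⊕0⊕0⊕1⊕0⊕1⊕1⊕0⊕0⊕0⊕1⊕0⊕1 = 0
s2 (pos 2,3,6,7,10,11,14,15,18,19,22,23,26,27,30,31): 0⊕0⊕1⊕1⊕1⊕0⊕0⊕0⊕0⊕1⊕1⊕0⊕0⊕1⊕1⊕1 = 0
s4 (pos 4,5,6,7,12,13,14,15,20,21,22,23,28,29,30,31): 0⊕0⊕1⊕1⊕1⊕1⊕0⊕0⊕1⊕0⊕1⊕0⊕0⊕0⊕1⊕1 = 0
s8 (pos 8,9,10,11,12,13,14,15,24,25,26,27,28,29,30,31): 1⊕0⊕1⊕0⊕1⊕1⊕0⊕0⊕1⊕0⊕0⊕1⊕0⊕0⊕1⊕1 = 0
s16 (pos 16,17,18,19,20,21,22,23,24,25,26,27,28,29,30,31): 0⊕1⊕0⊕1⊕1⊕0⊕1⊕0⊕1⊕0⊕0⊕1⊕0⊕0⊕1⊕1 = 0
Syndrome s16…s1 = 00000 → no error.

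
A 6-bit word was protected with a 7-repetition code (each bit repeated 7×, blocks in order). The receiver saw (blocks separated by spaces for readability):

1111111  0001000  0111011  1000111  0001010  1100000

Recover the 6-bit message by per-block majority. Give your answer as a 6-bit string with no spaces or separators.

Block 1 (1111111): 7 ones → 1
Block 2 (0001000): 1 one → 0
Block 3 (0111011): 5 ones → 1
Block 4 (1000111): 4 ones → 1
Block 5 (0001010): 2 ones → 0
Block 6 (1100000): 2 ones → 0

101100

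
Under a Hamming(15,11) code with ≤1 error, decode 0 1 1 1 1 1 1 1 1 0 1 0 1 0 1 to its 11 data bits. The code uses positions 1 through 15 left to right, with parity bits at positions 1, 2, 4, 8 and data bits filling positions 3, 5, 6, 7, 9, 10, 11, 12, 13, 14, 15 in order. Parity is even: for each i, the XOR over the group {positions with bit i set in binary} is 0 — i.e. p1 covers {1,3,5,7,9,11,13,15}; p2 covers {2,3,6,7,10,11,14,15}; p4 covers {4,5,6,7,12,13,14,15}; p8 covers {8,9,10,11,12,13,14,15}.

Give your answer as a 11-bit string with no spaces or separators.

11110010101

s1 (pos 1,3,5,7,9,11,13,15): 0⊕1⊕1⊕1⊕1⊕1⊕1⊕1 = 1
s2 (pos 2,3,6,7,10,11,14,15): 1⊕1⊕1⊕1⊕0⊕1⊕0⊕1 = 0
s4 (pos 4,5,6,7,12,13,14,15): 1⊕1⊕1⊕1⊕0⊕1⊕0⊕1 = 0
s8 (pos 8,9,10,11,12,13,14,15): 1⊕1⊕0⊕1⊕0⊕1⊕0⊕1 = 1
Syndrome s8…s1 = 1001 → error at position 9.
Flip position 9: 011111111010101 → 011111110010101
Read data bits from positions 3,5,6,7,9,10,11,12,13,14,15: 11110010101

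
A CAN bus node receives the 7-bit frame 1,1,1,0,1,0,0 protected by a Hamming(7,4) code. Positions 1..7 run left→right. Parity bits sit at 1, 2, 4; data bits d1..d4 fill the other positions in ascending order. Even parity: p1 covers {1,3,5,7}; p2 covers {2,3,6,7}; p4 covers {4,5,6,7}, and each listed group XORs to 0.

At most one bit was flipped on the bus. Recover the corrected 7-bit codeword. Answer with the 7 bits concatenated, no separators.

1110000

s1 (pos 1,3,5,7): 1⊕1⊕1⊕0 = 1
s2 (pos 2,3,6,7): 1⊕1⊕0⊕0 = 0
s4 (pos 4,5,6,7): 0⊕1⊕0⊕0 = 1
Syndrome s4…s1 = 101 → error at position 5.
Flip position 5: 1110100 → 1110000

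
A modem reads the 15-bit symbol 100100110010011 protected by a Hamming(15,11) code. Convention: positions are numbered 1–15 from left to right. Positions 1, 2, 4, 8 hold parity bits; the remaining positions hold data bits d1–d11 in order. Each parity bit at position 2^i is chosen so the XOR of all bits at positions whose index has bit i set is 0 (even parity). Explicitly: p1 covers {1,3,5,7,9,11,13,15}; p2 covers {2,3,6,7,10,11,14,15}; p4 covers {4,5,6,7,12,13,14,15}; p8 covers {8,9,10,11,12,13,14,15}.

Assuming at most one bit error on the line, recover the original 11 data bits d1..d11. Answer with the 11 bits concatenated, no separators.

s1 (pos 1,3,5,7,9,11,13,15): 1⊕0⊕0⊕1⊕0⊕1⊕0⊕1 = 0
s2 (pos 2,3,6,7,10,11,14,15): 0⊕0⊕0⊕1⊕0⊕1⊕1⊕1 = 0
s4 (pos 4,5,6,7,12,13,14,15): 1⊕0⊕0⊕1⊕0⊕0⊕1⊕1 = 0
s8 (pos 8,9,10,11,12,13,14,15): 1⊕0⊕0⊕1⊕0⊕0⊕1⊕1 = 0
Syndrome s8…s1 = 0000 → no error.
Read data bits from positions 3,5,6,7,9,10,11,12,13,14,15: 00010010011

00010010011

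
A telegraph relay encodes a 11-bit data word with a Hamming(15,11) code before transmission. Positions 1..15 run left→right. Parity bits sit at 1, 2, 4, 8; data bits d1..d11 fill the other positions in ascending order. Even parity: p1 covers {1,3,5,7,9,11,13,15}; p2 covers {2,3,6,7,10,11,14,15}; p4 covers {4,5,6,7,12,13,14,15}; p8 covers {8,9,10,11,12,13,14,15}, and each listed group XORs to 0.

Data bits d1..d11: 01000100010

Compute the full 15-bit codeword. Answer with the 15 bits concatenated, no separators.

100010000100010

Place data at non-parity positions: p1 p2 0 p4 1 0 0 p8 0 1 0 0 0 1 0
p1 (pos 1,3,5,7,9,11,13,15): XOR of data positions = 0⊕1⊕0⊕0⊕0⊕0⊕0 = 1
p2 (pos 2,3,6,7,10,11,14,15): XOR of data positions = 0⊕0⊕0⊕1⊕0⊕1⊕0 = 0
p4 (pos 4,5,6,7,12,13,14,15): XOR of data positions = 1⊕0⊕0⊕0⊕0⊕1⊕0 = 0
p8 (pos 8,9,10,11,12,13,14,15): XOR of data positions = 0⊕1⊕0⊕0⊕0⊕1⊕0 = 0
Codeword: 100010000100010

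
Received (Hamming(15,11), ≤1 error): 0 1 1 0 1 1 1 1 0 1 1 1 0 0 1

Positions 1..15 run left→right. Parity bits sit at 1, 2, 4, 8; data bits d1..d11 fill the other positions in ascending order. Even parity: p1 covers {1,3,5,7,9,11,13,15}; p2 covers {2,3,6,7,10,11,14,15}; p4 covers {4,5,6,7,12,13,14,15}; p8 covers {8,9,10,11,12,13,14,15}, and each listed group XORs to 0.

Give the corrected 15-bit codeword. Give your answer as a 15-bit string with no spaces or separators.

s1 (pos 1,3,5,7,9,11,13,15): 0⊕1⊕1⊕1⊕0⊕1⊕0⊕1 = 1
s2 (pos 2,3,6,7,10,11,14,15): 1⊕1⊕1⊕1⊕1⊕1⊕0⊕1 = 1
s4 (pos 4,5,6,7,12,13,14,15): 0⊕1⊕1⊕1⊕1⊕0⊕0⊕1 = 1
s8 (pos 8,9,10,11,12,13,14,15): 1⊕0⊕1⊕1⊕1⊕0⊕0⊕1 = 1
Syndrome s8…s1 = 1111 → error at position 15.
Flip position 15: 011011110111001 → 011011110111000

011011110111000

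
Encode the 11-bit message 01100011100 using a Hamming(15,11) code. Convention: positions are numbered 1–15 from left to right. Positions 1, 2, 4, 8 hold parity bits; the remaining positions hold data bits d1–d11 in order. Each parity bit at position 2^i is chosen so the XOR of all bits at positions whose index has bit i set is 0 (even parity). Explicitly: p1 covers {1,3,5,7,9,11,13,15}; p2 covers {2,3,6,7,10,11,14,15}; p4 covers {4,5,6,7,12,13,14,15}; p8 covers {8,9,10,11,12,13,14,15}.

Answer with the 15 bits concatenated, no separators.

Place data at non-parity positions: p1 p2 0 p4 1 1 0 p8 0 0 1 1 1 0 0
p1 (pos 1,3,5,7,9,11,13,15): XOR of data positions = 0⊕1⊕0⊕0⊕1⊕1⊕0 = 1
p2 (pos 2,3,6,7,10,11,14,15): XOR of data positions = 0⊕1⊕0⊕0⊕1⊕0⊕0 = 0
p4 (pos 4,5,6,7,12,13,14,15): XOR of data positions = 1⊕1⊕0⊕1⊕1⊕0⊕0 = 0
p8 (pos 8,9,10,11,12,13,14,15): XOR of data positions = 0⊕0⊕1⊕1⊕1⊕0⊕0 = 1
Codeword: 100011010011100

100011010011100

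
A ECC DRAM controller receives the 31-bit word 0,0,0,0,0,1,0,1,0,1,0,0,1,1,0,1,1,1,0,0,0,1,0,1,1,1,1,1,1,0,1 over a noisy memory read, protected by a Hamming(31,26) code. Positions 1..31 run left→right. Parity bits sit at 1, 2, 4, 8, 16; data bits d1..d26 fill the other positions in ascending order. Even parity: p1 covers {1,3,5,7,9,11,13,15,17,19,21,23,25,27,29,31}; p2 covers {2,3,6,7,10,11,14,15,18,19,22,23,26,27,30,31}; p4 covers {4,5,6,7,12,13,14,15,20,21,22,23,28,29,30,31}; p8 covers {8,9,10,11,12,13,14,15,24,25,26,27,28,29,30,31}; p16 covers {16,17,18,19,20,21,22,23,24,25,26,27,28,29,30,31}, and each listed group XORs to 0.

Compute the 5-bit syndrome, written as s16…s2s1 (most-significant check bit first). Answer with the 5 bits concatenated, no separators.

s1 (pos 1,3,5,7,9,11,13,15,17,19,21,23,25,27,29,31): 0⊕0⊕0⊕0⊕0⊕0⊕1⊕0⊕1⊕0⊕0⊕0⊕1⊕1⊕1⊕1 = 0
s2 (pos 2,3,6,7,10,11,14,15,18,19,22,23,26,27,30,31): 0⊕0⊕1⊕0⊕1⊕0⊕1⊕0⊕1⊕0⊕1⊕0⊕1⊕1⊕0⊕1 = 0
s4 (pos 4,5,6,7,12,13,14,15,20,21,22,23,28,29,30,31): 0⊕0⊕1⊕0⊕0⊕1⊕1⊕0⊕0⊕0⊕1⊕0⊕1⊕1⊕0⊕1 = 1
s8 (pos 8,9,10,11,12,13,14,15,24,25,26,27,28,29,30,31): 1⊕0⊕1⊕0⊕0⊕1⊕1⊕0⊕1⊕1⊕1⊕1⊕1⊕1⊕0⊕1 = 1
s16 (pos 16,17,18,19,20,21,22,23,24,25,26,27,28,29,30,31): 1⊕1⊕1⊕0⊕0⊕0⊕1⊕0⊕1⊕1⊕1⊕1⊕1⊕1⊕0⊕1 = 1
Syndrome s16…s1 = 11100 → error at position 28.

11100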